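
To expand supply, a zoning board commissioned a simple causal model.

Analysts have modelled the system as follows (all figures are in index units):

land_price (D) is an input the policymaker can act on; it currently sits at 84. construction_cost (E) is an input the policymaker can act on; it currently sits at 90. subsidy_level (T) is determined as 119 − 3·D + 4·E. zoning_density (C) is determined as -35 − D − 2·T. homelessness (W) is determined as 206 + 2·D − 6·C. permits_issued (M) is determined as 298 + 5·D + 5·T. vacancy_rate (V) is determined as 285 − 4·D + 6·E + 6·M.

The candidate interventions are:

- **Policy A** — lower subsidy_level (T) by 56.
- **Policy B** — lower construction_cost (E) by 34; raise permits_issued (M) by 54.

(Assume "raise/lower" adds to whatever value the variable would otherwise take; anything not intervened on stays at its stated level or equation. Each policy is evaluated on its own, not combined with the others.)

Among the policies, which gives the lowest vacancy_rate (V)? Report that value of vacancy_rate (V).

Policy A (T − 56):
  D = 84
  E = 90
  T = 119 − 3·84 + 4·90 (−56 from intervention) = 171
  M = 298 + 5·84 + 5·171 = 1573
  V = 285 − 4·84 + 6·90 + 6·1573 = 9927
Policy B (E − 34, M + 54):
  D = 84
  E = 90 − 34 = 56
  T = 119 − 3·84 + 4·56 = 91
  M = 298 + 5·84 + 5·91 (+54 from intervention) = 1227
  V = 285 − 4·84 + 6·56 + 6·1227 = 7647
Comparing — Policy A: V=9927, Policy B: V=7647. Lowest is 7647 (Policy B).

7647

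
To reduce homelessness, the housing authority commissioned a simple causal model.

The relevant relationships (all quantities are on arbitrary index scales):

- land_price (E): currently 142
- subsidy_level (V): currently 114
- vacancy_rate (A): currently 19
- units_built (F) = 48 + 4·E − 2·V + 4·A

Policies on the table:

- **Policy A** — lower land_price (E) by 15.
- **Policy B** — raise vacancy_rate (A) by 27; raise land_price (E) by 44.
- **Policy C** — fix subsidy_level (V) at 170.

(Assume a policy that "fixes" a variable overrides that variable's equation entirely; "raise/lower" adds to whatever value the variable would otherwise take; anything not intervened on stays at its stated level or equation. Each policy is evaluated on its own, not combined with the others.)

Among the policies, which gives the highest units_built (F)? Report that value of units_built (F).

748

Policy A (E − 15):
  E = 142 − 15 = 127
  V = 114
  A = 19
  F = 48 + 4·127 − 2·114 + 4·19 = 404
Policy B (A + 27, E + 44):
  E = 142 + 44 = 186
  V = 114
  A = 19 + 27 = 46
  F = 48 + 4·186 − 2·114 + 4·46 = 748
Policy C (V := 170):
  E = 142
  V = 170
  A = 19
  F = 48 + 4·142 − 2·170 + 4·19 = 352
Comparing — Policy A: F=404, Policy B: F=748, Policy C: F=352. Highest is 748 (Policy B).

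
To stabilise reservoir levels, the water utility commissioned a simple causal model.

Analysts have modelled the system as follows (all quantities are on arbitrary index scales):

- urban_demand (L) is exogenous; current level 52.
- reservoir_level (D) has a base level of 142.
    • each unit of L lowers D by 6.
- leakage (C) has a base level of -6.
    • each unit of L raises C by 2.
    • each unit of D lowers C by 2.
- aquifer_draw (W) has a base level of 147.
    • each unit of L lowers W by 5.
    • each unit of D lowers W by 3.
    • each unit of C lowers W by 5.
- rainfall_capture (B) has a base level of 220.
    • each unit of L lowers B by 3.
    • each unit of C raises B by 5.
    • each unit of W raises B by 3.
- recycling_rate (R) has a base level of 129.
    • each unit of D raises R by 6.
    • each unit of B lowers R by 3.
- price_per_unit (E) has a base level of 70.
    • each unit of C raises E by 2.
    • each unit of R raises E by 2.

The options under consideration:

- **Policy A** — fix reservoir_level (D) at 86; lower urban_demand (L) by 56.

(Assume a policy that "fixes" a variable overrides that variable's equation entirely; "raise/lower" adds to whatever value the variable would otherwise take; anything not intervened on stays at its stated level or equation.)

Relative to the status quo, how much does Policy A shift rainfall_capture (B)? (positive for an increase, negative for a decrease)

4944

Baseline:
  L = 52
  D = 142 − 6·52 = -170
  C = -6 + 2·52 − 2·(-170) = 438
  W = 147 − 5·52 − 3·(-170) − 5·438 = -1793
  B = 220 − 3·52 + 5·438 + 3·(-1793) = -3125
Policy A (D := 86, L − 56):
  L = 52 − 56 = -4
  D = 86
  C = -6 + 2·(-4) − 2·86 = -186
  W = 147 − 5·(-4) − 3·86 − 5·(-186) = 839
  B = 220 − 3·(-4) + 5·(-186) + 3·839 = 1819
Change in B: 1819 − (-3125) = 4944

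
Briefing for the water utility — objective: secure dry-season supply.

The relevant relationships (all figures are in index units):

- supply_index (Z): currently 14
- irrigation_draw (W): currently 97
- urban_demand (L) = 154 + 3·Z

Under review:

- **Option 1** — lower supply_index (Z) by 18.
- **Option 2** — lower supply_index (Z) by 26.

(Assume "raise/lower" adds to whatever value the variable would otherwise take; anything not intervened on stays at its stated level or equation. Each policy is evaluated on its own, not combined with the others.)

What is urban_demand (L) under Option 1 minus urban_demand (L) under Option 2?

24

Option 1 (Z − 18):
  Z = 14 − 18 = -4
  L = 154 + 3·(-4) = 142
Option 2 (Z − 26):
  Z = 14 − 26 = -12
  L = 154 + 3·(-12) = 118
L: 142 − 118 = 24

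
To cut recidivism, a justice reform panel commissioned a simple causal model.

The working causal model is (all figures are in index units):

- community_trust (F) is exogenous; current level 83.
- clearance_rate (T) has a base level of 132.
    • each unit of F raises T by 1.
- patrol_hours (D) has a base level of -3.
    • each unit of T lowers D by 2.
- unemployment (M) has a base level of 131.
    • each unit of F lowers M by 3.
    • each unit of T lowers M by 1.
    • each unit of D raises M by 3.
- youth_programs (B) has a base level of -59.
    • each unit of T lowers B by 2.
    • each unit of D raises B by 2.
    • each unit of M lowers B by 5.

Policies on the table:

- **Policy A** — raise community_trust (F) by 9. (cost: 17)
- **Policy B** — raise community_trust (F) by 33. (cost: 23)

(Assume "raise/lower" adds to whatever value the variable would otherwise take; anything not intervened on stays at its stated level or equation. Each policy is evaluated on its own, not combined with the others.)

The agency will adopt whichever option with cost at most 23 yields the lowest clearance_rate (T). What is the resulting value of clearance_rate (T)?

Policy A (F + 9):
  F = 83 + 9 = 92
  T = 132 + 92 = 224
Policy B (F + 33):
  F = 83 + 33 = 116
  T = 132 + 116 = 248
Comparing — Policy A: T=224, Policy B: T=248. Lowest is 224 (Policy A).

224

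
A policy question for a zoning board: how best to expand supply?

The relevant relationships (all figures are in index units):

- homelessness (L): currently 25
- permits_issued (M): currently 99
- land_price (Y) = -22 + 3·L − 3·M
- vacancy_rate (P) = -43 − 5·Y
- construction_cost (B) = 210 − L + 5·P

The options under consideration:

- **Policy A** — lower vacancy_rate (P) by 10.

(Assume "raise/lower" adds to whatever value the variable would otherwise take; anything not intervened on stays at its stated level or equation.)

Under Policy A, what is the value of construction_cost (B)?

6020

Policy A (P − 10):
  L = 25
  M = 99
  Y = -22 + 3·25 − 3·99 = -244
  P = -43 − 5·(-244) (−10 from intervention) = 1167
  B = 210 − 25 + 5·1167 = 6020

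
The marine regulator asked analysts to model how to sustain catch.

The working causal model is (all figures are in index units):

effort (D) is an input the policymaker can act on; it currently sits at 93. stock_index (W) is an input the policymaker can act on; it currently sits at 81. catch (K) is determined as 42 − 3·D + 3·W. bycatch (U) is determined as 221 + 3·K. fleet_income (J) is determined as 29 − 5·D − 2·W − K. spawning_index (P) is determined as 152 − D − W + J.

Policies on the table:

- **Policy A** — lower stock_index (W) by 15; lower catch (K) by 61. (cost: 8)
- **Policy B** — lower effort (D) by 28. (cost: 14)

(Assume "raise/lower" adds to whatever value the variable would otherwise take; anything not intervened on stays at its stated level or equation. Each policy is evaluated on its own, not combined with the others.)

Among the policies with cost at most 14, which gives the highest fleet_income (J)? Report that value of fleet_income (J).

Policy A (W − 15, K − 61):
  D = 93
  W = 81 − 15 = 66
  K = 42 − 3·93 + 3·66 (−61 from intervention) = -100
  J = 29 − 5·93 − 2·66 − (-100) = -468
Policy B (D − 28):
  D = 93 − 28 = 65
  W = 81
  K = 42 − 3·65 + 3·81 = 90
  J = 29 − 5·65 − 2·81 − 90 = -548
Comparing — Policy A: J=-468, Policy B: J=-548. Highest is -468 (Policy A).

-468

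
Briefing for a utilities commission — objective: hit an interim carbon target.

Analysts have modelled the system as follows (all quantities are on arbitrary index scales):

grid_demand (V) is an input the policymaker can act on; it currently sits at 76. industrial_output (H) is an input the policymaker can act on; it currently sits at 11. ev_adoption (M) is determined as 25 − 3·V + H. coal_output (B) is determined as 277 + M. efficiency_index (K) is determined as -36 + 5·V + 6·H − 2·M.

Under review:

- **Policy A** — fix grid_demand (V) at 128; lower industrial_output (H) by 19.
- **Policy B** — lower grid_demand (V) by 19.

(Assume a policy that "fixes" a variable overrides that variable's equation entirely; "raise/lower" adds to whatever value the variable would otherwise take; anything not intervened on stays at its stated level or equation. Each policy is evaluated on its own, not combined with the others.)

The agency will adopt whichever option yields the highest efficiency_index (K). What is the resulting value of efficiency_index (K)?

Policy A (V := 128, H − 19):
  V = 128
  H = 11 − 19 = -8
  M = 25 − 3·128 + (-8) = -367
  K = -36 + 5·128 + 6·(-8) − 2·(-367) = 1290
Policy B (V − 19):
  V = 76 − 19 = 57
  H = 11
  M = 25 − 3·57 + 11 = -135
  K = -36 + 5·57 + 6·11 − 2·(-135) = 585
Comparing — Policy A: K=1290, Policy B: K=585. Highest is 1290 (Policy A).

1290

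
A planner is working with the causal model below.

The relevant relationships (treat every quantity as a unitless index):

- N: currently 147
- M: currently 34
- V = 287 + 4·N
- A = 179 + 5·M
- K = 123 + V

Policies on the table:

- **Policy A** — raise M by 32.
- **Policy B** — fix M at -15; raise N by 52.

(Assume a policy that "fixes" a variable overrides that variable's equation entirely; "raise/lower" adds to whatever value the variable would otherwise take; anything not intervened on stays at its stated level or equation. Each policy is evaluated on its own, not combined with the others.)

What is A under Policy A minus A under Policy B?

Policy A (M + 32):
  M = 34 + 32 = 66
  A = 179 + 5·66 = 509
Policy B (M := -15, N + 52):
  M = -15
  A = 179 + 5·(-15) = 104
A: 509 − 104 = 405

405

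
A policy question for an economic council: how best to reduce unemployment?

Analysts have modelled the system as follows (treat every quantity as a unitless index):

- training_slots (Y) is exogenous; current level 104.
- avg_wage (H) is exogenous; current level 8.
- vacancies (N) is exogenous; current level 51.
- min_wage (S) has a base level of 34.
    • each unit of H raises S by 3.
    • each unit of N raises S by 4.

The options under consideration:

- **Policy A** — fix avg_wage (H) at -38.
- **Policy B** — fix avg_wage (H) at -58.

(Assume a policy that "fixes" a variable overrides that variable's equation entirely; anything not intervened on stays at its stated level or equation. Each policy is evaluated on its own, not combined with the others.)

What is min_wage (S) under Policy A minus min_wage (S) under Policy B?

Policy A (H := -38):
  H = -38
  N = 51
  S = 34 + 3·(-38) + 4·51 = 124
Policy B (H := -58):
  H = -58
  N = 51
  S = 34 + 3·(-58) + 4·51 = 64
S: 124 − 64 = 60

60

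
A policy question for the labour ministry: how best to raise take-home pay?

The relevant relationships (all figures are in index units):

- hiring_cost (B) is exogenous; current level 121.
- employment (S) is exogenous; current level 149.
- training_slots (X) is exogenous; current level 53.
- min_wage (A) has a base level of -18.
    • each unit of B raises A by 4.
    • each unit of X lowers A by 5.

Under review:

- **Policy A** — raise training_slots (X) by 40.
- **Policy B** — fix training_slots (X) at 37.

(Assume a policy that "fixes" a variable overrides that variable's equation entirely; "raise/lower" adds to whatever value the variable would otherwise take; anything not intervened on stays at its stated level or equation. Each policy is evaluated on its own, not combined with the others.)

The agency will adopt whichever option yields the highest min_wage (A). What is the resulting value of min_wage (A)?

281

Policy A (X + 40):
  B = 121
  X = 53 + 40 = 93
  A = -18 + 4·121 − 5·93 = 1
Policy B (X := 37):
  B = 121
  X = 37
  A = -18 + 4·121 − 5·37 = 281
Comparing — Policy A: A=1, Policy B: A=281. Highest is 281 (Policy B).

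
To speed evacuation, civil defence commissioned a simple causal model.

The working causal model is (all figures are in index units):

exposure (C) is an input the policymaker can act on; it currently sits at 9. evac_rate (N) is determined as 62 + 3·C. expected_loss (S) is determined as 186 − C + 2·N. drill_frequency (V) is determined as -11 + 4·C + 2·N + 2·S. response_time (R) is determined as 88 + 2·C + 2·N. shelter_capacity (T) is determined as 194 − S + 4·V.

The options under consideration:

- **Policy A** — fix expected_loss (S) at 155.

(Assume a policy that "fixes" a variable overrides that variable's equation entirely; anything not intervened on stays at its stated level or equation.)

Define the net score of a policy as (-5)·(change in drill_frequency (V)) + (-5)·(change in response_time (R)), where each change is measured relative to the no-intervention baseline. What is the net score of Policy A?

2000

Baseline:
  C = 9
  N = 62 + 3·9 = 89
  S = 186 − 9 + 2·89 = 355
  V = -11 + 4·9 + 2·89 + 2·355 = 913
  R = 88 + 2·9 + 2·89 = 284
Policy A (S := 155):
  C = 9
  N = 62 + 3·9 = 89
  S = 155
  V = -11 + 4·9 + 2·89 + 2·155 = 513
  R = 88 + 2·9 + 2·89 = 284
ΔV = 513 − 913 = -400; ΔR = 284 − 284 = 0
Score = (-5)·(-400) + (-5)·0 = 2000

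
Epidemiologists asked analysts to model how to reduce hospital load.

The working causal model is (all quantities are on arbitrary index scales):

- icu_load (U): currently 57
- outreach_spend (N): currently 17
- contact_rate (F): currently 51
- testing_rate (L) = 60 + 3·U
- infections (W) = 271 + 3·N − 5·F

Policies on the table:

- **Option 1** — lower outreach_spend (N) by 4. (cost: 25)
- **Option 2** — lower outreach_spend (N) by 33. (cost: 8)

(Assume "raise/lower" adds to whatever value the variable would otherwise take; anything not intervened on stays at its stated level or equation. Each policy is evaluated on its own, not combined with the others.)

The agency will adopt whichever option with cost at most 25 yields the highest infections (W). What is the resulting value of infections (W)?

55

Option 1 (N − 4):
  N = 17 − 4 = 13
  F = 51
  W = 271 + 3·13 − 5·51 = 55
Option 2 (N − 33):
  N = 17 − 33 = -16
  F = 51
  W = 271 + 3·(-16) − 5·51 = -32
Comparing — Option 1: W=55, Option 2: W=-32. Highest is 55 (Option 1).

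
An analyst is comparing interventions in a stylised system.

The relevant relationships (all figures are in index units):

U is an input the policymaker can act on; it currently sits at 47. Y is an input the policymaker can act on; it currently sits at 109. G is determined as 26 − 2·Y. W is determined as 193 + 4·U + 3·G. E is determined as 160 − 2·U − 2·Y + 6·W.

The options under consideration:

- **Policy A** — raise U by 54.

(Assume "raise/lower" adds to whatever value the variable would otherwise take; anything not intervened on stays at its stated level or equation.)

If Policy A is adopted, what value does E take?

-134

Policy A (U + 54):
  U = 47 + 54 = 101
  Y = 109
  G = 26 − 2·109 = -192
  W = 193 + 4·101 + 3·(-192) = 21
  E = 160 − 2·101 − 2·109 + 6·21 = -134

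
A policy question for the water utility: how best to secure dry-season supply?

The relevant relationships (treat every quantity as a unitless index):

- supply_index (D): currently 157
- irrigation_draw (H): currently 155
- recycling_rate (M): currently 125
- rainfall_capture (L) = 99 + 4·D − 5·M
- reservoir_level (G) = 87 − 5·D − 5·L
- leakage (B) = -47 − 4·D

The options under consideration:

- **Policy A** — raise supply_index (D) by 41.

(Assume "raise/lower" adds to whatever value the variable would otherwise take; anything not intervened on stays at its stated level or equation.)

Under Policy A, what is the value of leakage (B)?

-839

Policy A (D + 41):
  D = 157 + 41 = 198
  B = -47 − 4·198 = -839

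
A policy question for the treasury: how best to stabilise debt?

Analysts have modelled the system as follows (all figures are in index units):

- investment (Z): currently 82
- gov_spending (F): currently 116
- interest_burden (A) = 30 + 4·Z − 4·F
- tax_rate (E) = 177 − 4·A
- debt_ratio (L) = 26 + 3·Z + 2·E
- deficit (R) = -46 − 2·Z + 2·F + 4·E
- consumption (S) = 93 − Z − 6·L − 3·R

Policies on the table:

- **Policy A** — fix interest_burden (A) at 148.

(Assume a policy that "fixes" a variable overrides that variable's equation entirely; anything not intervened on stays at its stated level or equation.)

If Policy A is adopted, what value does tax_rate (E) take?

-415

Policy A (A := 148):
  Z = 82
  F = 116
  A = 148
  E = 177 − 4·148 = -415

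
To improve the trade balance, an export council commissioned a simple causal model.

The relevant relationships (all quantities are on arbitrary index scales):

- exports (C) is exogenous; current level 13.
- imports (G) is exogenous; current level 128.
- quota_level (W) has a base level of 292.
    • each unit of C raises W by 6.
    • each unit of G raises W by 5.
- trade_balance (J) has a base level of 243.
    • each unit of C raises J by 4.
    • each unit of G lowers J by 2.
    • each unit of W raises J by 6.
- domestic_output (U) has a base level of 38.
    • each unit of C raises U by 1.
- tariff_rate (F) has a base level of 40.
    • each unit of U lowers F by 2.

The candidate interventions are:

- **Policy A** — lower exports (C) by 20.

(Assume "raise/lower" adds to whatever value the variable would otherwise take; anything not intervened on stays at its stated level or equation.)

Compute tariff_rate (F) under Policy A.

Policy A (C − 20):
  C = 13 − 20 = -7
  U = 38 + (-7) = 31
  F = 40 − 2·31 = -22

-22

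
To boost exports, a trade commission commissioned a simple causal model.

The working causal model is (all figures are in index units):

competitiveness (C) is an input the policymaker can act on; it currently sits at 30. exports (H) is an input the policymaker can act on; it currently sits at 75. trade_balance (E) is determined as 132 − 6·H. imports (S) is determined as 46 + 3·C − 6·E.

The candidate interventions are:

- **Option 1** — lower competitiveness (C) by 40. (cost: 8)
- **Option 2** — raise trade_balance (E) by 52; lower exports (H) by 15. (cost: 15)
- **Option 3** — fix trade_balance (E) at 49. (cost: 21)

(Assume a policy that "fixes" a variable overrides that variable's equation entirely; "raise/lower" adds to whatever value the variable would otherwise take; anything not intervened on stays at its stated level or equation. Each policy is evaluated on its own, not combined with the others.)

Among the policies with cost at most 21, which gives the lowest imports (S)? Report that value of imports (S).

-158

Option 1 (C − 40):
  C = 30 − 40 = -10
  H = 75
  E = 132 − 6·75 = -318
  S = 46 + 3·(-10) − 6·(-318) = 1924
Option 2 (E + 52, H − 15):
  C = 30
  H = 75 − 15 = 60
  E = 132 − 6·60 (+52 from intervention) = -176
  S = 46 + 3·30 − 6·(-176) = 1192
Option 3 (E := 49):
  C = 30
  H = 75
  E = 49
  S = 46 + 3·30 − 6·49 = -158
Comparing — Option 1: S=1924, Option 2: S=1192, Option 3: S=-158. Lowest is -158 (Option 3).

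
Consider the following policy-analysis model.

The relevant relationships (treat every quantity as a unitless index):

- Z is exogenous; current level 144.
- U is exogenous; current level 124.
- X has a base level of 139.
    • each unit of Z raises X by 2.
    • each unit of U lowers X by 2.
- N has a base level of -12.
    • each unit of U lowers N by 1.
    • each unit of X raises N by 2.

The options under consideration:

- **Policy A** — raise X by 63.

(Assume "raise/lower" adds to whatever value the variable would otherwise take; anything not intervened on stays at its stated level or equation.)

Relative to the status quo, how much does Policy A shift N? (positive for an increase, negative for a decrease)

126

Baseline:
  Z = 144
  U = 124
  X = 139 + 2·144 − 2·124 = 179
  N = -12 − 124 + 2·179 = 222
Policy A (X + 63):
  Z = 144
  U = 124
  X = 139 + 2·144 − 2·124 (+63 from intervention) = 242
  N = -12 − 124 + 2·242 = 348
Change in N: 348 − 222 = 126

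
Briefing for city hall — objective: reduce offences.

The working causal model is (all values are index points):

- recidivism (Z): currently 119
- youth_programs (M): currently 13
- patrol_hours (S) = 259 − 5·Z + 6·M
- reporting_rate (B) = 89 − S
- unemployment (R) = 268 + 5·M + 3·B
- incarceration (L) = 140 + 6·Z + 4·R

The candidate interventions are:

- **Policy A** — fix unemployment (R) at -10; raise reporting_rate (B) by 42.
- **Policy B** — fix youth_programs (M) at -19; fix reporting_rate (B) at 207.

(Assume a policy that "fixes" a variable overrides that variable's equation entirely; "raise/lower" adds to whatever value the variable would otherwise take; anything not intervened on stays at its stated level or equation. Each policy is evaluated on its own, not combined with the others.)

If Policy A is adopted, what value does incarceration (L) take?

Policy A (R := -10, B + 42):
  Z = 119
  M = 13
  S = 259 − 5·119 + 6·13 = -258
  B = 89 − (-258) (+42 from intervention) = 389
  R = -10
  L = 140 + 6·119 + 4·(-10) = 814

814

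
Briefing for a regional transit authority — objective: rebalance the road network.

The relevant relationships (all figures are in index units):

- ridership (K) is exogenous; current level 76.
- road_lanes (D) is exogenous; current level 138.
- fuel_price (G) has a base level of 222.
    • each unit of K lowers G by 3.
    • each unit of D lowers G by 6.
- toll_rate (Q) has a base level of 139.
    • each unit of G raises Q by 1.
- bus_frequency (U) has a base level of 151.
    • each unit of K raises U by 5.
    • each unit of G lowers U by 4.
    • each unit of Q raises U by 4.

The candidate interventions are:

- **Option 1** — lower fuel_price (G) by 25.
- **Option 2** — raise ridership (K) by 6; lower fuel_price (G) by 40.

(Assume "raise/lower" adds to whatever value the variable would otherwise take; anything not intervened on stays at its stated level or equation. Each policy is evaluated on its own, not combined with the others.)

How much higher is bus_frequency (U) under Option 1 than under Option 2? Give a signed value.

-30

Option 1 (G − 25):
  K = 76
  D = 138
  G = 222 − 3·76 − 6·138 (−25 from intervention) = -859
  Q = 139 + (-859) = -720
  U = 151 + 5·76 − 4·(-859) + 4·(-720) = 1087
Option 2 (K + 6, G − 40):
  K = 76 + 6 = 82
  D = 138
  G = 222 − 3·82 − 6·138 (−40 from intervention) = -892
  Q = 139 + (-892) = -753
  U = 151 + 5·82 − 4·(-892) + 4·(-753) = 1117
U: 1087 − 1117 = -30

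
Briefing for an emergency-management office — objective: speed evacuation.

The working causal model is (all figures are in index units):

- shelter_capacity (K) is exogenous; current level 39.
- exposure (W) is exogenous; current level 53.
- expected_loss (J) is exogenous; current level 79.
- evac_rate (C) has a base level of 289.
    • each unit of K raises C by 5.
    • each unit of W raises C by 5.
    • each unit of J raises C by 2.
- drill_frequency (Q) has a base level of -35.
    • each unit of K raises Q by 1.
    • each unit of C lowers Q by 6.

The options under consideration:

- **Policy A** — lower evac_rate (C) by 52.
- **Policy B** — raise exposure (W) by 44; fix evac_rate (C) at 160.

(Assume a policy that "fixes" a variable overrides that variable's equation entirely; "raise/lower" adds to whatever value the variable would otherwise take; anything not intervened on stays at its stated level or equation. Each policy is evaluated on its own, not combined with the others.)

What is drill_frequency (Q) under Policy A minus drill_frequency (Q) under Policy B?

-4170

Policy A (C − 52):
  K = 39
  W = 53
  J = 79
  C = 289 + 5·39 + 5·53 + 2·79 (−52 from intervention) = 855
  Q = -35 + 39 − 6·855 = -5126
Policy B (W + 44, C := 160):
  K = 39
  W = 53 + 44 = 97
  J = 79
  C = 160
  Q = -35 + 39 − 6·160 = -956
Q: -5126 − (-956) = -4170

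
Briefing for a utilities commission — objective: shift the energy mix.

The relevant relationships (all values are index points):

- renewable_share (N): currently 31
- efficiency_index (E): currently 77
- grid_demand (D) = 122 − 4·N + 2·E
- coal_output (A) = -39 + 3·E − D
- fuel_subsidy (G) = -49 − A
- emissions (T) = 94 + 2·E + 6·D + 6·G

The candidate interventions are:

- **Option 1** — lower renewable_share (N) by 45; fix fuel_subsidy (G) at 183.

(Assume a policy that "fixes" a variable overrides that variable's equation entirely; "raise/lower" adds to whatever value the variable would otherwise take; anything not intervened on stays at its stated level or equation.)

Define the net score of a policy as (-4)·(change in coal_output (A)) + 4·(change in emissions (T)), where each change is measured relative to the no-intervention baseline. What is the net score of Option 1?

11568

Baseline:
  N = 31
  E = 77
  D = 122 − 4·31 + 2·77 = 152
  A = -39 + 3·77 − 152 = 40
  G = -49 − 40 = -89
  T = 94 + 2·77 + 6·152 + 6·(-89) = 626
Option 1 (N − 45, G := 183):
  N = 31 − 45 = -14
  E = 77
  D = 122 − 4·(-14) + 2·77 = 332
  A = -39 + 3·77 − 332 = -140
  G = 183
  T = 94 + 2·77 + 6·332 + 6·183 = 3338
ΔA = -140 − 40 = -180; ΔT = 3338 − 626 = 2712
Score = (-4)·(-180) + 4·2712 = 11568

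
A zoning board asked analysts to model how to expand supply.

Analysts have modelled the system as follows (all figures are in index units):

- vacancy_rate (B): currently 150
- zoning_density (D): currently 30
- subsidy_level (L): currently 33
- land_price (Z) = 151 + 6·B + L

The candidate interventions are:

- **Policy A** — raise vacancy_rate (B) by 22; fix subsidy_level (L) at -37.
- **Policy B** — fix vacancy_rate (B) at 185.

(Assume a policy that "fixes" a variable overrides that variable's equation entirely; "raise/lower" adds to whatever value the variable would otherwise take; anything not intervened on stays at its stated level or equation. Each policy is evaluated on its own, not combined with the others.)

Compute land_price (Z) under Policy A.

1146

Policy A (B + 22, L := -37):
  B = 150 + 22 = 172
  L = -37
  Z = 151 + 6·172 + (-37) = 1146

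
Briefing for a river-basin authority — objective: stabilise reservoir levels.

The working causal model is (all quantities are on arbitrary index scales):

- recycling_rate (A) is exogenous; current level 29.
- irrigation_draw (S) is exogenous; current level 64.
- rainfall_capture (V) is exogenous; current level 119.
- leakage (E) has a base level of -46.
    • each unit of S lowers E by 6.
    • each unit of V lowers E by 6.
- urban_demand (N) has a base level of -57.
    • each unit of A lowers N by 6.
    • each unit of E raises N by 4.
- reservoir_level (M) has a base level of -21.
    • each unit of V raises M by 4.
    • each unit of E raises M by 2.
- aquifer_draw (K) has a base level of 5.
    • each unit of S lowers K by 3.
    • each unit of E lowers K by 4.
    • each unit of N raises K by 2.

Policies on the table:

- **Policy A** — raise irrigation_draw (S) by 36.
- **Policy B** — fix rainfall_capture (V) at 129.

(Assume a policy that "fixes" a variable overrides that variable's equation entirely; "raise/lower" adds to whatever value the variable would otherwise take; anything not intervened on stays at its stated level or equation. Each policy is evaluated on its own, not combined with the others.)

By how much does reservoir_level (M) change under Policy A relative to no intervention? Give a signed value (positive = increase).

Baseline:
  S = 64
  V = 119
  E = -46 − 6·64 − 6·119 = -1144
  M = -21 + 4·119 + 2·(-1144) = -1833
Policy A (S + 36):
  S = 64 + 36 = 100
  V = 119
  E = -46 − 6·100 − 6·119 = -1360
  M = -21 + 4·119 + 2·(-1360) = -2265
Change in M: -2265 − (-1833) = -432

-432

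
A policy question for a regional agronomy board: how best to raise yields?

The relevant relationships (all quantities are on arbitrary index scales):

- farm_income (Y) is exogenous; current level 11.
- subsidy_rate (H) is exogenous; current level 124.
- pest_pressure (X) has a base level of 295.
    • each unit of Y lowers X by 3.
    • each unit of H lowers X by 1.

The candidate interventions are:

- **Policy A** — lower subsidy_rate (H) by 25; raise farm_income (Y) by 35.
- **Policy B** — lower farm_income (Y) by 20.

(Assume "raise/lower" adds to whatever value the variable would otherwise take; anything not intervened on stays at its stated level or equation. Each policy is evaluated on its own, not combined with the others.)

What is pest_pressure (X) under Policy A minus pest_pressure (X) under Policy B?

-140

Policy A (H − 25, Y + 35):
  Y = 11 + 35 = 46
  H = 124 − 25 = 99
  X = 295 − 3·46 − 99 = 58
Policy B (Y − 20):
  Y = 11 − 20 = -9
  H = 124
  X = 295 − 3·(-9) − 124 = 198
X: 58 − 198 = -140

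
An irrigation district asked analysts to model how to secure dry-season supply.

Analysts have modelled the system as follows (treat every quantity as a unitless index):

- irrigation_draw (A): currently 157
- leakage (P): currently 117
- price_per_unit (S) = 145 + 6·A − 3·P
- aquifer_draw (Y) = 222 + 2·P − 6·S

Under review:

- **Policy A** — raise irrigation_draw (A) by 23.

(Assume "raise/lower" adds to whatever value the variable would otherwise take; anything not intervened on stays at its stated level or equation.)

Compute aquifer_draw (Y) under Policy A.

Policy A (A + 23):
  A = 157 + 23 = 180
  P = 117
  S = 145 + 6·180 − 3·117 = 874
  Y = 222 + 2·117 − 6·874 = -4788

-4788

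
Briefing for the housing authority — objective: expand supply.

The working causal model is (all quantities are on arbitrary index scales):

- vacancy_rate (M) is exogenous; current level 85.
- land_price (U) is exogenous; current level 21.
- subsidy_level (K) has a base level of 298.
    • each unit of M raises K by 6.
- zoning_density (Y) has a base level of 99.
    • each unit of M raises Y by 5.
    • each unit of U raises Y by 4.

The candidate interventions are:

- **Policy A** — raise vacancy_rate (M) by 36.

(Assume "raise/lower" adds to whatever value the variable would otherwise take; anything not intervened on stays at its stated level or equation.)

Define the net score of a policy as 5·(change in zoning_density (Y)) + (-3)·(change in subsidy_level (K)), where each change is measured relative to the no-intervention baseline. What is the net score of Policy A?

Baseline:
  M = 85
  U = 21
  K = 298 + 6·85 = 808
  Y = 99 + 5·85 + 4·21 = 608
Policy A (M + 36):
  M = 85 + 36 = 121
  U = 21
  K = 298 + 6·121 = 1024
  Y = 99 + 5·121 + 4·21 = 788
ΔY = 788 − 608 = 180; ΔK = 1024 − 808 = 216
Score = 5·180 + (-3)·216 = 252

252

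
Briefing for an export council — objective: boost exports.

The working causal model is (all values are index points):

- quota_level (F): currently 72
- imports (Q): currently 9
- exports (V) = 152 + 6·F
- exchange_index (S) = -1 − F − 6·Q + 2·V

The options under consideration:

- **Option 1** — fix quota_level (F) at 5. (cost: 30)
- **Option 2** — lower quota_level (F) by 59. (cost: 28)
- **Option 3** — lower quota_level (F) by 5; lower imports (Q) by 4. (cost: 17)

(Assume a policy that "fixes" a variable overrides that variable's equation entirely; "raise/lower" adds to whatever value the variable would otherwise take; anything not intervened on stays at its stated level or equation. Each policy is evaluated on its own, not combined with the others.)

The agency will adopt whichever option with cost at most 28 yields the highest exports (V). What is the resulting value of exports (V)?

Option 2 (F − 59):
  F = 72 − 59 = 13
  V = 152 + 6·13 = 230
Option 3 (F − 5, Q − 4):
  F = 72 − 5 = 67
  V = 152 + 6·67 = 554
Comparing — Option 2: V=230, Option 3: V=554. Highest is 554 (Option 3).

554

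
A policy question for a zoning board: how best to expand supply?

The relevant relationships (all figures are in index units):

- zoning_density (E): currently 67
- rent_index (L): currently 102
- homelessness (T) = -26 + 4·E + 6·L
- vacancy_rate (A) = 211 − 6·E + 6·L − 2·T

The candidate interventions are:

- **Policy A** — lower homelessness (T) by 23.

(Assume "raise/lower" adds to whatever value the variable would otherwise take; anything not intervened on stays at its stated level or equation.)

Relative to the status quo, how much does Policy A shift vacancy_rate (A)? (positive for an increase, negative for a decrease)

Baseline:
  E = 67
  L = 102
  T = -26 + 4·67 + 6·102 = 854
  A = 211 − 6·67 + 6·102 − 2·854 = -1287
Policy A (T − 23):
  E = 67
  L = 102
  T = -26 + 4·67 + 6·102 (−23 from intervention) = 831
  A = 211 − 6·67 + 6·102 − 2·831 = -1241
Change in A: -1241 − (-1287) = 46

46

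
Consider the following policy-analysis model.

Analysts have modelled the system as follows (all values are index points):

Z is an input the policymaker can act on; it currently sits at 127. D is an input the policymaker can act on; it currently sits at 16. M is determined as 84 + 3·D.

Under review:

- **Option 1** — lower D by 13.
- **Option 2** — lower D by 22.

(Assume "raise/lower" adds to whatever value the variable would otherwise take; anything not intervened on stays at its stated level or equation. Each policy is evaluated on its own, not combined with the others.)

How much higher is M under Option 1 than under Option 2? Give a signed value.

Option 1 (D − 13):
  D = 16 − 13 = 3
  M = 84 + 3·3 = 93
Option 2 (D − 22):
  D = 16 − 22 = -6
  M = 84 + 3·(-6) = 66
M: 93 − 66 = 27

27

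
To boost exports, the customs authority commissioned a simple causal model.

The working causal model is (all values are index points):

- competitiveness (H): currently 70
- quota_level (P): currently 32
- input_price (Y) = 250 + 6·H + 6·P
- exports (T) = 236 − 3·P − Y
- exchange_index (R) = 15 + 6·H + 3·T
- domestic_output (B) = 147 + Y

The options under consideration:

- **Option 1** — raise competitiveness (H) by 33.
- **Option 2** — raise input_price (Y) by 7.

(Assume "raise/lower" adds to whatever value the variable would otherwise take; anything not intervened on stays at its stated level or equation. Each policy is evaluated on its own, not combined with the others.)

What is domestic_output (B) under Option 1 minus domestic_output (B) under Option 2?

191

Option 1 (H + 33):
  H = 70 + 33 = 103
  P = 32
  Y = 250 + 6·103 + 6·32 = 1060
  B = 147 + 1060 = 1207
Option 2 (Y + 7):
  H = 70
  P = 32
  Y = 250 + 6·70 + 6·32 (+7 from intervention) = 869
  B = 147 + 869 = 1016
B: 1207 − 1016 = 191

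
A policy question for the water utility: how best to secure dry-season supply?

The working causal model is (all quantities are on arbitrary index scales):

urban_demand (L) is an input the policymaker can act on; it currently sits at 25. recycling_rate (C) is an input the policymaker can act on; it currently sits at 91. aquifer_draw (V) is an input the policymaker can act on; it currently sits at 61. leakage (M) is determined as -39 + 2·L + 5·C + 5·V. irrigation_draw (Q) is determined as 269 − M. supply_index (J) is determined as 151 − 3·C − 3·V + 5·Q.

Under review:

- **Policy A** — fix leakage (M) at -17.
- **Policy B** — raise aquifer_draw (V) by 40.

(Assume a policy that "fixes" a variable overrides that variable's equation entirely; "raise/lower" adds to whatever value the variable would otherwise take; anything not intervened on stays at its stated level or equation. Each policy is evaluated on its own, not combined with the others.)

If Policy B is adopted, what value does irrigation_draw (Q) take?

Policy B (V + 40):
  L = 25
  C = 91
  V = 61 + 40 = 101
  M = -39 + 2·25 + 5·91 + 5·101 = 971
  Q = 269 − 971 = -702

-702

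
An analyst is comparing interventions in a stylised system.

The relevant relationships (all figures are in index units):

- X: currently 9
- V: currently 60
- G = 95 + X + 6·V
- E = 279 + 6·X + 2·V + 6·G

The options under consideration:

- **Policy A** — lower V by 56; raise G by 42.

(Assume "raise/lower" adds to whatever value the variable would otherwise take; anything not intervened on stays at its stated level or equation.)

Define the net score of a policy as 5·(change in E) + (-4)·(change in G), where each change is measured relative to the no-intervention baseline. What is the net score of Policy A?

Baseline:
  X = 9
  V = 60
  G = 95 + 9 + 6·60 = 464
  E = 279 + 6·9 + 2·60 + 6·464 = 3237
Policy A (V − 56, G + 42):
  X = 9
  V = 60 − 56 = 4
  G = 95 + 9 + 6·4 (+42 from intervention) = 170
  E = 279 + 6·9 + 2·4 + 6·170 = 1361
ΔE = 1361 − 3237 = -1876; ΔG = 170 − 464 = -294
Score = 5·(-1876) + (-4)·(-294) = -8204

-8204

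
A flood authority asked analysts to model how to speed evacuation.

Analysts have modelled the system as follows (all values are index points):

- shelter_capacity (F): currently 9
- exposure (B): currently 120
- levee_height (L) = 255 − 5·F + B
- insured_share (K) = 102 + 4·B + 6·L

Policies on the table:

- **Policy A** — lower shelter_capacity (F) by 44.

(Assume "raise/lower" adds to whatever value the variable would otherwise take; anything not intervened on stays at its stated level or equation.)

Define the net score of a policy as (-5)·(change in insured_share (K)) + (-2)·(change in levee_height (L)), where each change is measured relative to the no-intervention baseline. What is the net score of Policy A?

-7040

Baseline:
  F = 9
  B = 120
  L = 255 − 5·9 + 120 = 330
  K = 102 + 4·120 + 6·330 = 2562
Policy A (F − 44):
  F = 9 − 44 = -35
  B = 120
  L = 255 − 5·(-35) + 120 = 550
  K = 102 + 4·120 + 6·550 = 3882
ΔK = 3882 − 2562 = 1320; ΔL = 550 − 330 = 220
Score = (-5)·1320 + (-2)·220 = -7040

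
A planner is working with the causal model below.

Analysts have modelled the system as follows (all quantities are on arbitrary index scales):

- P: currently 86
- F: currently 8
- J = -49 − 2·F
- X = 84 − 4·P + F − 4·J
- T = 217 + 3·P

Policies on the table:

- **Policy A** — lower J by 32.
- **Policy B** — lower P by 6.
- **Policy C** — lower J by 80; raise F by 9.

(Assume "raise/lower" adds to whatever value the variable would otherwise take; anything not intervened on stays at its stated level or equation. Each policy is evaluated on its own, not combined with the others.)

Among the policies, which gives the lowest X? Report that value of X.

Policy A (J − 32):
  P = 86
  F = 8
  J = -49 − 2·8 (−32 from intervention) = -97
  X = 84 − 4·86 + 8 − 4·(-97) = 136
Policy B (P − 6):
  P = 86 − 6 = 80
  F = 8
  J = -49 − 2·8 = -65
  X = 84 − 4·80 + 8 − 4·(-65) = 32
Policy C (J − 80, F + 9):
  P = 86
  F = 8 + 9 = 17
  J = -49 − 2·17 (−80 from intervention) = -163
  X = 84 − 4·86 + 17 − 4·(-163) = 409
Comparing — Policy A: X=136, Policy B: X=32, Policy C: X=409. Lowest is 32 (Policy B).

32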